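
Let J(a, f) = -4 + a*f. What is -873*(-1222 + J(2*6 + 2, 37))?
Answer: 618084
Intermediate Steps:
-873*(-1222 + J(2*6 + 2, 37)) = -873*(-1222 + (-4 + (2*6 + 2)*37)) = -873*(-1222 + (-4 + (12 + 2)*37)) = -873*(-1222 + (-4 + 14*37)) = -873*(-1222 + (-4 + 518)) = -873*(-1222 + 514) = -873*(-708) = 618084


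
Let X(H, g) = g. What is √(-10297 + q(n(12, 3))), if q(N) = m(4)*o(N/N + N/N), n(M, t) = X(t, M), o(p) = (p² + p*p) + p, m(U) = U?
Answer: I*√10257 ≈ 101.28*I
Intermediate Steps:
o(p) = p + 2*p² (o(p) = (p² + p²) + p = 2*p² + p = p + 2*p²)
n(M, t) = M
q(N) = 40 (q(N) = 4*((N/N + N/N)*(1 + 2*(N/N + N/N))) = 4*((1 + 1)*(1 + 2*(1 + 1))) = 4*(2*(1 + 2*2)) = 4*(2*(1 + 4)) = 4*(2*5) = 4*10 = 40)
√(-10297 + q(n(12, 3))) = √(-10297 + 40) = √(-10257) = I*√10257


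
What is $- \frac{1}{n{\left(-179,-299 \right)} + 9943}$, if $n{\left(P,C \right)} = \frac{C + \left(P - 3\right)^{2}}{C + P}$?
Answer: $- \frac{478}{4719929} \approx -0.00010127$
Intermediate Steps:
$n{\left(P,C \right)} = \frac{C + \left(-3 + P\right)^{2}}{C + P}$
$- \frac{1}{n{\left(-179,-299 \right)} + 9943} = - \frac{1}{\frac{-299 + \left(-3 - 179\right)^{2}}{-299 - 179} + 9943} = - \frac{1}{\frac{-299 + \left(-182\right)^{2}}{-478} + 9943} = - \frac{1}{- \frac{-299 + 33124}{478} + 9943} = - \frac{1}{\left(- \frac{1}{478}\right) 32825 + 9943} = - \frac{1}{- \frac{32825}{478} + 9943} = - \frac{1}{\frac{4719929}{478}} = \left(-1\right) \frac{478}{4719929} = - \frac{478}{4719929}$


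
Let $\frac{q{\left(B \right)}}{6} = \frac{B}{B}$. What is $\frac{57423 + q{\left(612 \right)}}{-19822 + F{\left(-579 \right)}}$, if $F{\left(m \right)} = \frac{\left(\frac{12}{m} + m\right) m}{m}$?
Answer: $- \frac{11083797}{3937397} \approx -2.815$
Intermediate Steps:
$F{\left(m \right)} = m + \frac{12}{m}$ ($F{\left(m \right)} = \frac{\left(m + \frac{12}{m}\right) m}{m} = \frac{m \left(m + \frac{12}{m}\right)}{m} = m + \frac{12}{m}$)
$q{\left(B \right)} = 6$ ($q{\left(B \right)} = 6 \frac{B}{B} = 6 \cdot 1 = 6$)
$\frac{57423 + q{\left(612 \right)}}{-19822 + F{\left(-579 \right)}} = \frac{57423 + 6}{-19822 - \left(579 - \frac{12}{-579}\right)} = \frac{57429}{-19822 + \left(-579 + 12 \left(- \frac{1}{579}\right)\right)} = \frac{57429}{-19822 - \frac{111751}{193}} = \frac{57429}{- \frac{3937397}{193}} = 57429 \left(- \frac{193}{3937397}\right) = - \frac{11083797}{3937397}$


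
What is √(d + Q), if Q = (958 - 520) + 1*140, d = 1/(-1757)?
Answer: √1784312565/1757 ≈ 24.042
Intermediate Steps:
d = -1/1757 ≈ -0.00056915
Q = 578 (Q = 438 + 140 = 578)
√(d + Q) = √(-1/1757 + 578) = √(1015545/1757) = √1784312565/1757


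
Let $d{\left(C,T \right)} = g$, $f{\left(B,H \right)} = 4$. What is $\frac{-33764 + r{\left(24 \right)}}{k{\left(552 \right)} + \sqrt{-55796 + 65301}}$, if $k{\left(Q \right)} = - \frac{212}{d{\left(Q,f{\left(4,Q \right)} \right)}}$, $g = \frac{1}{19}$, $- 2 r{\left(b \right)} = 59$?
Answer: $\frac{45373406}{5405093} + \frac{22529 \sqrt{9505}}{10810186} \approx 8.5977$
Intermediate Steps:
$r{\left(b \right)} = - \frac{59}{2}$ ($r{\left(b \right)} = \left(- \frac{1}{2}\right) 59 = - \frac{59}{2}$)
$g = \frac{1}{19} \approx 0.052632$
$d{\left(C,T \right)} = \frac{1}{19}$
$k{\left(Q \right)} = -4028$ ($k{\left(Q \right)} = - 212 \frac{1}{\frac{1}{19}} = \left(-212\right) 19 = -4028$)
$\frac{-33764 + r{\left(24 \right)}}{k{\left(552 \right)} + \sqrt{-55796 + 65301}} = \frac{-33764 - \frac{59}{2}}{-4028 + \sqrt{-55796 + 65301}} = - \frac{67587}{2 \left(-4028 + \sqrt{9505}\right)}$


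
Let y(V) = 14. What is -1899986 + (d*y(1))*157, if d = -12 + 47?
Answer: -1823056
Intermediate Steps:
d = 35
-1899986 + (d*y(1))*157 = -1899986 + (35*14)*157 = -1899986 + 490*157 = -1899986 + 76930 = -1823056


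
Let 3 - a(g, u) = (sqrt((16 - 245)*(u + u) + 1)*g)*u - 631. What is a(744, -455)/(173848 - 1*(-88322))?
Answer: 317/131085 + 11284*sqrt(208391)/8739 ≈ 589.44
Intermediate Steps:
a(g, u) = 634 - g*u*sqrt(1 - 458*u) (a(g, u) = 3 - ((sqrt((16 - 245)*(u + u) + 1)*g)*u - 631) = 3 - ((sqrt(-458*u + 1)*g)*u - 631) = 3 - ((sqrt(1 - 458*u)*g)*u - 631) = 3 - ((g*sqrt(1 - 458*u))*u - 631) = 3 - (g*u*sqrt(1 - 458*u) - 631) = 3 - (-631 + g*u*sqrt(1 - 458*u)) = 3 + (631 - g*u*sqrt(1 - 458*u)) = 634 - g*u*sqrt(1 - 458*u))
a(744, -455)/(173848 - 1*(-88322)) = (634 - 1*744*(-455)*sqrt(1 - 458*(-455)))/(173848 - 1*(-88322)) = (634 - 1*744*(-455)*sqrt(1 + 208390))/(173848 + 88322) = (634 - 1*744*(-455)*sqrt(208391))/262170 = (634 + 338520*sqrt(208391))*(1/262170) = 317/131085 + 11284*sqrt(208391)/8739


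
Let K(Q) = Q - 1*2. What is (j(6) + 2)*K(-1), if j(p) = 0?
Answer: -6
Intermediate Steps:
K(Q) = -2 + Q (K(Q) = Q - 2 = -2 + Q)
(j(6) + 2)*K(-1) = (0 + 2)*(-2 - 1) = 2*(-3) = -6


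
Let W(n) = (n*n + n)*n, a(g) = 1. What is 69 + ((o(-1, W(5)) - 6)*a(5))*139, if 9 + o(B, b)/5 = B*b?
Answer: -111270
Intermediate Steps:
W(n) = n*(n + n**2) (W(n) = (n**2 + n)*n = (n + n**2)*n = n*(n + n**2))
o(B, b) = -45 + 5*B*b (o(B, b) = -45 + 5*(B*b) = -45 + 5*B*b)
69 + ((o(-1, W(5)) - 6)*a(5))*139 = 69 + (((-45 + 5*(-1)*(5**2*(1 + 5))) - 6)*1)*139 = 69 + (((-45 + 5*(-1)*(25*6)) - 6)*1)*139 = 69 + (((-45 + 5*(-1)*150) - 6)*1)*139 = 69 + (((-45 - 750) - 6)*1)*139 = 69 + ((-795 - 6)*1)*139 = 69 - 801*1*139 = 69 - 801*139 = 69 - 111339 = -111270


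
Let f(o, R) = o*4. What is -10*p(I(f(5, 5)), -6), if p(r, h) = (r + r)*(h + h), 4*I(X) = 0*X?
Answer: 0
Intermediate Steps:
f(o, R) = 4*o
I(X) = 0 (I(X) = (0*X)/4 = (1/4)*0 = 0)
p(r, h) = 4*h*r (p(r, h) = (2*r)*(2*h) = 4*h*r)
-10*p(I(f(5, 5)), -6) = -40*(-6)*0 = -10*0 = 0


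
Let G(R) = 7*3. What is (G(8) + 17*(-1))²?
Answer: 16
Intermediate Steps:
G(R) = 21
(G(8) + 17*(-1))² = (21 + 17*(-1))² = (21 - 17)² = 4² = 16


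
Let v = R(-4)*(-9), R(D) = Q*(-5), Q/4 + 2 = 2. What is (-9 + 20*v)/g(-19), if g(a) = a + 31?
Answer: -¾ ≈ -0.75000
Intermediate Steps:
Q = 0 (Q = -8 + 4*2 = -8 + 8 = 0)
g(a) = 31 + a
R(D) = 0 (R(D) = 0*(-5) = 0)
v = 0 (v = 0*(-9) = 0)
(-9 + 20*v)/g(-19) = (-9 + 20*0)/(31 - 19) = (-9 + 0)/12 = -9*1/12 = -¾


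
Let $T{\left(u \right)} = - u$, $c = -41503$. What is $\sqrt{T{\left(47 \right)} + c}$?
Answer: $5 i \sqrt{1662} \approx 203.84 i$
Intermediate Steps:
$\sqrt{T{\left(47 \right)} + c} = \sqrt{\left(-1\right) 47 - 41503} = \sqrt{-47 - 41503} = \sqrt{-41550} = 5 i \sqrt{1662}$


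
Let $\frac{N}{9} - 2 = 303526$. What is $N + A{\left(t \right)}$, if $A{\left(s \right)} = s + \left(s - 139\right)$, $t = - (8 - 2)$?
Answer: $2731601$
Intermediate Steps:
$N = 2731752$ ($N = 18 + 9 \cdot 303526 = 18 + 2731734 = 2731752$)
$t = -6$ ($t = \left(-1\right) 6 = -6$)
$A{\left(s \right)} = -139 + 2 s$ ($A{\left(s \right)} = s + \left(-139 + s\right) = -139 + 2 s$)
$N + A{\left(t \right)} = 2731752 + \left(-139 + 2 \left(-6\right)\right) = 2731752 - 151 = 2731601$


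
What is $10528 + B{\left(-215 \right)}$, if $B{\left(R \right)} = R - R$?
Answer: $10528$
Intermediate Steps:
$B{\left(R \right)} = 0$
$10528 + B{\left(-215 \right)} = 10528 + 0 = 10528$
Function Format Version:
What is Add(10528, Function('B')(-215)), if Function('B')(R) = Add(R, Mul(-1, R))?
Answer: 10528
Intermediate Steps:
Function('B')(R) = 0
Add(10528, Function('B')(-215)) = Add(10528, 0) = 10528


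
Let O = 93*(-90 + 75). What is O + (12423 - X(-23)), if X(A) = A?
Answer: 11051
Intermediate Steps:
O = -1395 (O = 93*(-15) = -1395)
O + (12423 - X(-23)) = -1395 + (12423 - 1*(-23)) = -1395 + (12423 + 23) = -1395 + 12446 = 11051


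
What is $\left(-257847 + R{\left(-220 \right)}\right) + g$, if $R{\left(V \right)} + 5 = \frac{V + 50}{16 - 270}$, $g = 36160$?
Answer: $- \frac{28154799}{127} \approx -2.2169 \cdot 10^{5}$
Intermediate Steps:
$R{\left(V \right)} = - \frac{660}{127} - \frac{V}{254}$ ($R{\left(V \right)} = -5 + \frac{V + 50}{16 - 270} = -5 + \frac{50 + V}{-254} = -5 + \left(50 + V\right) \left(- \frac{1}{254}\right) = -5 - \left(\frac{25}{127} + \frac{V}{254}\right) = - \frac{660}{127} - \frac{V}{254}$)
$\left(-257847 + R{\left(-220 \right)}\right) + g = \left(-257847 - \frac{550}{127}\right) + 36160 = - \frac{32747119}{127} + 36160 = - \frac{28154799}{127}$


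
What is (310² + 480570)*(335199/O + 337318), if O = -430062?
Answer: 13942661761533065/71677 ≈ 1.9452e+11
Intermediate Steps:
(310² + 480570)*(335199/O + 337318) = (310² + 480570)*(335199/(-430062) + 337318) = (96100 + 480570)*(335199*(-1/430062) + 337318) = 576670*(-111733/143354 + 337318) = 576670*(48355772839/143354) = 13942661761533065/71677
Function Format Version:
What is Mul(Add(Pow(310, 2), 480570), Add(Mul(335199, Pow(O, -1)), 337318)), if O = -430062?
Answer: Rational(13942661761533065, 71677) ≈ 1.9452e+11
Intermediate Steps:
Mul(Add(Pow(310, 2), 480570), Add(Mul(335199, Pow(O, -1)), 337318)) = Mul(Add(Pow(310, 2), 480570), Add(Mul(335199, Pow(-430062, -1)), 337318)) = Mul(Add(96100, 480570), Add(Mul(335199, Rational(-1, 430062)), 337318)) = Mul(576670, Add(Rational(-111733, 143354), 337318)) = Mul(576670, Rational(48355772839, 143354)) = Rational(13942661761533065, 71677)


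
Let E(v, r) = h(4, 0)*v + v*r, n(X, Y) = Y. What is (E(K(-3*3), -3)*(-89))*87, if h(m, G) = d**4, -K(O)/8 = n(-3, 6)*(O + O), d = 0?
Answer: 20069856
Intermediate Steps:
K(O) = -96*O (K(O) = -48*(O + O) = -48*2*O = -96*O)
h(m, G) = 0 (h(m, G) = 0**4 = 0)
E(v, r) = r*v (E(v, r) = 0*v + v*r = 0 + r*v = r*v)
(E(K(-3*3), -3)*(-89))*87 = (-(-288)*(-3*3)*(-89))*87 = (-(-288)*(-9)*(-89))*87 = (-3*864*(-89))*87 = -2592*(-89)*87 = 230688*87 = 20069856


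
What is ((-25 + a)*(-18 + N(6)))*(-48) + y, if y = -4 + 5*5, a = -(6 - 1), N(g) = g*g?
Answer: 25941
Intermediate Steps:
N(g) = g²
a = -5 (a = -1*5 = -5)
y = 21 (y = -4 + 25 = 21)
((-25 + a)*(-18 + N(6)))*(-48) + y = ((-25 - 5)*(-18 + 6²))*(-48) + 21 = -30*(-18 + 36)*(-48) + 21 = -30*18*(-48) + 21 = -540*(-48) + 21 = 25920 + 21 = 25941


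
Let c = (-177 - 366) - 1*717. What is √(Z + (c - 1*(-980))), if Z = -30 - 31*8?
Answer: 3*I*√62 ≈ 23.622*I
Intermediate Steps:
c = -1260 (c = -543 - 717 = -1260)
Z = -278 (Z = -30 - 248 = -278)
√(Z + (c - 1*(-980))) = √(-278 + (-1260 - 1*(-980))) = √(-278 + (-1260 + 980)) = √(-278 - 280) = √(-558) = 3*I*√62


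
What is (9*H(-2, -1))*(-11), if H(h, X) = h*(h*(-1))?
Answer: 396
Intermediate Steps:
H(h, X) = -h² (H(h, X) = h*(-h) = -h²)
(9*H(-2, -1))*(-11) = (9*(-1*(-2)²))*(-11) = (9*(-1*4))*(-11) = (9*(-4))*(-11) = -36*(-11) = 396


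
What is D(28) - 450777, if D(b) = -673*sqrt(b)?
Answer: -450777 - 1346*sqrt(7) ≈ -4.5434e+5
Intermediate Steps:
D(28) - 450777 = -1346*sqrt(7) - 450777 = -450777 - 1346*sqrt(7)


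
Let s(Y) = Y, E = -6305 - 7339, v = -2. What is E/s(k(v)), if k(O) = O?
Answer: 6822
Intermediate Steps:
E = -13644
E/s(k(v)) = -13644/(-2) = -13644*(-1/2) = 6822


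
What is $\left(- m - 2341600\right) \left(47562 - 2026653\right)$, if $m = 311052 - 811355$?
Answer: $3644094321027$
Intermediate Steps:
$m = -500303$ ($m = 311052 - 811355 = -500303$)
$\left(- m - 2341600\right) \left(47562 - 2026653\right) = \left(\left(-1\right) \left(-500303\right) - 2341600\right) \left(47562 - 2026653\right) = \left(500303 - 2341600\right) \left(-1979091\right) = \left(-1841297\right) \left(-1979091\right) = 3644094321027$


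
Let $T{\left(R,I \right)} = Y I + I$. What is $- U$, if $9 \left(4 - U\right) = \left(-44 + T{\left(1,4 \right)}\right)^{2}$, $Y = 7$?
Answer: $12$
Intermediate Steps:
$T{\left(R,I \right)} = 8 I$ ($T{\left(R,I \right)} = 7 I + I = 8 I$)
$U = -12$ ($U = 4 - \frac{\left(-44 + 8 \cdot 4\right)^{2}}{9} = 4 - \frac{\left(-44 + 32\right)^{2}}{9} = 4 - \frac{\left(-12\right)^{2}}{9} = 4 - 16 = -12$)
$- U = \left(-1\right) \left(-12\right) = 12$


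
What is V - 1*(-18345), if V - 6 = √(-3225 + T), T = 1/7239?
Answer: 18351 + I*√169000057986/7239 ≈ 18351.0 + 56.789*I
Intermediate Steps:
T = 1/7239 ≈ 0.00013814
V = 6 + I*√169000057986/7239 (V = 6 + √(-3225 + 1/7239) = 6 + √(-23345774/7239) = 6 + I*√169000057986/7239 ≈ 6.0 + 56.789*I)
V - 1*(-18345) = (6 + I*√169000057986/7239) - 1*(-18345) = (6 + I*√169000057986/7239) + 18345 = 18351 + I*√169000057986/7239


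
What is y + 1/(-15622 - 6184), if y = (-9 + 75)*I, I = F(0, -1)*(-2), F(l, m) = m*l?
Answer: -1/21806 ≈ -4.5859e-5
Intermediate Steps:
F(l, m) = l*m
I = 0 (I = (0*(-1))*(-2) = 0*(-2) = 0)
y = 0 (y = (-9 + 75)*0 = 66*0 = 0)
y + 1/(-15622 - 6184) = 0 + 1/(-15622 - 6184) = 0 + 1/(-21806) = 0 - 1/21806 = -1/21806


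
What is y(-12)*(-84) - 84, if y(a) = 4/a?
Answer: -56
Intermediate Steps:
y(-12)*(-84) - 84 = (4/(-12))*(-84) - 84 = (4*(-1/12))*(-84) - 84 = -⅓*(-84) - 84 = 28 - 84 = -56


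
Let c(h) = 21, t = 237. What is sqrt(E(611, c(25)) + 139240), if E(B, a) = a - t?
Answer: 4*sqrt(8689) ≈ 372.86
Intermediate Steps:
E(B, a) = -237 + a (E(B, a) = a - 1*237 = a - 237 = -237 + a)
sqrt(E(611, c(25)) + 139240) = sqrt((-237 + 21) + 139240) = sqrt(-216 + 139240) = sqrt(139024) = 4*sqrt(8689)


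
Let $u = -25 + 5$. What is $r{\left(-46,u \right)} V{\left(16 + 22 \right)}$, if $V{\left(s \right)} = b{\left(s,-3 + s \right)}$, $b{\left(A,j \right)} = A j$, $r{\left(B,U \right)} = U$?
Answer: $-26600$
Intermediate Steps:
$u = -20$
$V{\left(s \right)} = s \left(-3 + s\right)$
$r{\left(-46,u \right)} V{\left(16 + 22 \right)} = - 20 \left(16 + 22\right) \left(-3 + \left(16 + 22\right)\right) = - 20 \cdot 38 \left(-3 + 38\right) = - 20 \cdot 38 \cdot 35 = \left(-20\right) 1330 = -26600$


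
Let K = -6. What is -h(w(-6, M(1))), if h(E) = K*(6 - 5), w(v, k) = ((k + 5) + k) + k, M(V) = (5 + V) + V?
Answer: 6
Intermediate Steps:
M(V) = 5 + 2*V
w(v, k) = 5 + 3*k (w(v, k) = ((5 + k) + k) + k = (5 + 2*k) + k = 5 + 3*k)
h(E) = -6 (h(E) = -6*(6 - 5) = -6*1 = -6)
-h(w(-6, M(1))) = -1*(-6) = 6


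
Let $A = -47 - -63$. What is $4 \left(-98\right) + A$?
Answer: $-376$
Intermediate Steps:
$A = 16$ ($A = -47 + 63 = 16$)
$4 \left(-98\right) + A = 4 \left(-98\right) + 16 = -392 + 16 = -376$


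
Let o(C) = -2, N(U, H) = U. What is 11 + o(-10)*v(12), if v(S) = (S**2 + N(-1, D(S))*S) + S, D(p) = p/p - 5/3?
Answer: -277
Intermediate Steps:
D(p) = -2/3 (D(p) = 1 - 5*1/3 = 1 - 5/3 = -2/3)
v(S) = S**2 (v(S) = (S**2 - S) + S = S**2)
11 + o(-10)*v(12) = 11 - 2*12**2 = 11 - 2*144 = 11 - 288 = -277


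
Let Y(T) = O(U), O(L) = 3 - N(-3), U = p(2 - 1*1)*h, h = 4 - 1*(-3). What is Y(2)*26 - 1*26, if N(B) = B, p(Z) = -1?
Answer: 130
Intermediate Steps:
h = 7 (h = 4 + 3 = 7)
U = -7 (U = -1*7 = -7)
O(L) = 6 (O(L) = 3 - 1*(-3) = 3 + 3 = 6)
Y(T) = 6
Y(2)*26 - 1*26 = 6*26 - 1*26 = 156 - 26 = 130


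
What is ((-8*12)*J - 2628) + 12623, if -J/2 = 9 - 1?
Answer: 11531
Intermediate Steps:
J = -16 (J = -2*(9 - 1) = -2*8 = -16)
((-8*12)*J - 2628) + 12623 = (-8*12*(-16) - 2628) + 12623 = (-96*(-16) - 2628) + 12623 = (1536 - 2628) + 12623 = -1092 + 12623 = 11531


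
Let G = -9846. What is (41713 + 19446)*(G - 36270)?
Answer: -2820408444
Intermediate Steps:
(41713 + 19446)*(G - 36270) = (41713 + 19446)*(-9846 - 36270) = 61159*(-46116) = -2820408444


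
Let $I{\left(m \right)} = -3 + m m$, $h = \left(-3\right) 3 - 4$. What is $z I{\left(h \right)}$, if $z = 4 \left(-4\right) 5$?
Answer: $-13280$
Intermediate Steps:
$z = -80$ ($z = \left(-16\right) 5 = -80$)
$h = -13$ ($h = -9 - 4 = -13$)
$I{\left(m \right)} = -3 + m^{2}$
$z I{\left(h \right)} = - 80 \left(-3 + \left(-13\right)^{2}\right) = - 80 \left(-3 + 169\right) = \left(-80\right) 166 = -13280$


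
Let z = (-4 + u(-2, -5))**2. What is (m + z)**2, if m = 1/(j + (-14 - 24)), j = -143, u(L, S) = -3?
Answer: 78641424/32761 ≈ 2400.5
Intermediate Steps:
z = 49 (z = (-4 - 3)**2 = (-7)**2 = 49)
m = -1/181 (m = 1/(-143 + (-14 - 24)) = 1/(-143 - 38) = 1/(-181) = -1/181 ≈ -0.0055249)
(m + z)**2 = (-1/181 + 49)**2 = (8868/181)**2 = 78641424/32761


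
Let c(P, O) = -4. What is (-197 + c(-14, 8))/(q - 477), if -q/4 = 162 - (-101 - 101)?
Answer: 201/1933 ≈ 0.10398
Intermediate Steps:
q = -1456 (q = -4*(162 - (-101 - 101)) = -4*(162 - 1*(-202)) = -4*(162 + 202) = -4*364 = -1456)
(-197 + c(-14, 8))/(q - 477) = (-197 - 4)/(-1456 - 477) = -201/(-1933) = -201*(-1/1933) = 201/1933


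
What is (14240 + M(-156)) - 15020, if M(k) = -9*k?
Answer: 624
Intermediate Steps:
(14240 + M(-156)) - 15020 = (14240 - 9*(-156)) - 15020 = (14240 + 1404) - 15020 = 15644 - 15020 = 624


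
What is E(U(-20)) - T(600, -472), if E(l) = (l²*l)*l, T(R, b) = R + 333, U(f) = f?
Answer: 159067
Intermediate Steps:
T(R, b) = 333 + R
E(l) = l⁴ (E(l) = l³*l = l⁴)
E(U(-20)) - T(600, -472) = (-20)⁴ - (333 + 600) = 160000 - 1*933 = 160000 - 933 = 159067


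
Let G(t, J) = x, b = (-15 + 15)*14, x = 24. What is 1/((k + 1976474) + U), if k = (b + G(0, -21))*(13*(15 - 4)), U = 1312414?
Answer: 1/3292320 ≈ 3.0374e-7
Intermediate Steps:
b = 0 (b = 0*14 = 0)
G(t, J) = 24
k = 3432 (k = (0 + 24)*(13*(15 - 4)) = 24*(13*11) = 24*143 = 3432)
1/((k + 1976474) + U) = 1/((3432 + 1976474) + 1312414) = 1/(1979906 + 1312414) = 1/3292320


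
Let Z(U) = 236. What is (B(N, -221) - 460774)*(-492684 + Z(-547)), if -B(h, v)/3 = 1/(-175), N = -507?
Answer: 39708764604256/175 ≈ 2.2691e+11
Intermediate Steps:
B(h, v) = 3/175 (B(h, v) = -3/(-175) = -3*(-1/175) = 3/175)
(B(N, -221) - 460774)*(-492684 + Z(-547)) = (3/175 - 460774)*(-492684 + 236) = -80635447/175*(-492448) = 39708764604256/175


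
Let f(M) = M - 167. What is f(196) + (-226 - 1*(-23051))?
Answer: 22854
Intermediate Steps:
f(M) = -167 + M
f(196) + (-226 - 1*(-23051)) = (-167 + 196) + (-226 - 1*(-23051)) = 29 + (-226 + 23051) = 29 + 22825 = 22854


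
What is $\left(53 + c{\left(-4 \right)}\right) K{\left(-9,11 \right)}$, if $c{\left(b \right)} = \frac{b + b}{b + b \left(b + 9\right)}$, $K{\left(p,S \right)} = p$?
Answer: $-480$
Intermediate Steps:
$c{\left(b \right)} = \frac{2 b}{b + b \left(9 + b\right)}$
$\left(53 + c{\left(-4 \right)}\right) K{\left(-9,11 \right)} = \left(53 + \frac{2}{10 - 4}\right) \left(-9\right) = \left(53 + \frac{2}{6}\right) \left(-9\right) = \left(53 + 2 \cdot \frac{1}{6}\right) \left(-9\right) = \left(53 + \frac{1}{3}\right) \left(-9\right) = \frac{160}{3} \left(-9\right) = -480$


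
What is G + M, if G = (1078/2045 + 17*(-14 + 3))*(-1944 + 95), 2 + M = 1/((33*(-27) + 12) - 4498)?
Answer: 3791258297626/10995965 ≈ 3.4479e+5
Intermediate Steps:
M = -10755/5377 (M = -2 + 1/((33*(-27) + 12) - 4498) = -2 + 1/((-891 + 12) - 4498) = -2 + 1/(-879 - 4498) = -2 + 1/(-5377) = -2 - 1/5377 = -10755/5377 ≈ -2.0002)
G = 705092113/2045 (G = (1078*(1/2045) + 17*(-11))*(-1849) = (1078/2045 - 187)*(-1849) = -381337/2045*(-1849) = 705092113/2045 ≈ 3.4479e+5)
G + M = 705092113/2045 - 10755/5377 = 3791258297626/10995965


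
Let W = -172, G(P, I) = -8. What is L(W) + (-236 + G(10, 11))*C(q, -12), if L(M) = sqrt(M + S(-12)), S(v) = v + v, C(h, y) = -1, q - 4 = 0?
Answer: 244 + 14*I ≈ 244.0 + 14.0*I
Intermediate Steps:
q = 4 (q = 4 + 0 = 4)
S(v) = 2*v
L(M) = sqrt(-24 + M) (L(M) = sqrt(M + 2*(-12)) = sqrt(M - 24) = sqrt(-24 + M))
L(W) + (-236 + G(10, 11))*C(q, -12) = sqrt(-24 - 172) + (-236 - 8)*(-1) = sqrt(-196) - 244*(-1) = 14*I + 244 = 244 + 14*I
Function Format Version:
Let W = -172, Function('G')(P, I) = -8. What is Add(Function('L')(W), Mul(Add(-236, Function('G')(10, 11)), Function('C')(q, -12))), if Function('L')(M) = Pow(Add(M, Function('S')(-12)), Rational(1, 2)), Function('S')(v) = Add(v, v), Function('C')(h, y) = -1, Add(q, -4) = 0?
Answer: Add(244, Mul(14, I)) ≈ Add(244.00, Mul(14.000, I))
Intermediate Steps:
q = 4 (q = Add(4, 0) = 4)
Function('S')(v) = Mul(2, v)
Function('L')(M) = Pow(Add(-24, M), Rational(1, 2)) (Function('L')(M) = Pow(Add(M, Mul(2, -12)), Rational(1, 2)) = Pow(Add(M, -24), Rational(1, 2)) = Pow(Add(-24, M), Rational(1, 2)))
Add(Function('L')(W), Mul(Add(-236, Function('G')(10, 11)), Function('C')(q, -12))) = Add(Pow(Add(-24, -172), Rational(1, 2)), Mul(Add(-236, -8), -1)) = Add(Pow(-196, Rational(1, 2)), Mul(-244, -1)) = Add(Mul(14, I), 244) = Add(244, Mul(14, I))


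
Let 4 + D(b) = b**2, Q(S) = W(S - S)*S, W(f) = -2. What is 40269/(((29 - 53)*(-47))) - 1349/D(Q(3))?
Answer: -9711/1504 ≈ -6.4568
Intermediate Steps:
Q(S) = -2*S
D(b) = -4 + b**2
40269/(((29 - 53)*(-47))) - 1349/D(Q(3)) = 40269/(((29 - 53)*(-47))) - 1349/(-4 + (-2*3)**2) = 40269/((-24*(-47))) - 1349/(-4 + (-6)**2) = 40269/1128 - 1349/(-4 + 36) = 40269*(1/1128) - 1349/32 = 13423/376 - 1349*1/32 = 13423/376 - 1349/32 = -9711/1504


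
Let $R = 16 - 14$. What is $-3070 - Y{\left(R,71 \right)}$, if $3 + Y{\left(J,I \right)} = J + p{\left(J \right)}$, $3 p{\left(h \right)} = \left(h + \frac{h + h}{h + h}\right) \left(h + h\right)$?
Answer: $-3073$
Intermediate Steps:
$p{\left(h \right)} = \frac{2 h \left(1 + h\right)}{3}$ ($p{\left(h \right)} = \frac{\left(h + \frac{h + h}{h + h}\right) \left(h + h\right)}{3} = \frac{\left(h + \frac{2 h}{2 h}\right) 2 h}{3} = \frac{\left(h + 2 h \frac{1}{2 h}\right) 2 h}{3} = \frac{\left(h + 1\right) 2 h}{3} = \frac{\left(1 + h\right) 2 h}{3} = \frac{2 h \left(1 + h\right)}{3}$)
$R = 2$ ($R = 16 - 14 = 2$)
$Y{\left(J,I \right)} = -3 + J + \frac{2 J \left(1 + J\right)}{3}$ ($Y{\left(J,I \right)} = -3 + \left(J + \frac{2 J \left(1 + J\right)}{3}\right) = -3 + J + \frac{2 J \left(1 + J\right)}{3}$)
$-3070 - Y{\left(R,71 \right)} = -3070 - \left(-3 + \frac{2 \cdot 2^{2}}{3} + \frac{5}{3} \cdot 2\right) = -3070 - \left(-3 + \frac{2}{3} \cdot 4 + \frac{10}{3}\right) = -3070 - \left(-3 + \frac{8}{3} + \frac{10}{3}\right) = -3070 - 3 = -3073$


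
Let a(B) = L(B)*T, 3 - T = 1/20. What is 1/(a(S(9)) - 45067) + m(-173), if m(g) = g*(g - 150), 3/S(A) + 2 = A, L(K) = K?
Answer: 352551954297/6309203 ≈ 55879.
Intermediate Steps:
S(A) = 3/(-2 + A)
T = 59/20 (T = 3 - 1/20 = 59/20 ≈ 2.9500)
a(B) = 59*B/20 (a(B) = B*(59/20) = 59*B/20)
m(g) = g*(-150 + g)
1/(a(S(9)) - 45067) + m(-173) = 1/(59*(3/(-2 + 9))/20 - 45067) - 173*(-150 - 173) = 1/(59*(3/7)/20 - 45067) - 173*(-323) = 1/(59*(3*(⅐))/20 - 45067) + 55879 = 1/((59/20)*(3/7) - 45067) + 55879 = 1/(177/140 - 45067) + 55879 = 1/(-6309203/140) + 55879 = -140/6309203 + 55879 = 352551954297/6309203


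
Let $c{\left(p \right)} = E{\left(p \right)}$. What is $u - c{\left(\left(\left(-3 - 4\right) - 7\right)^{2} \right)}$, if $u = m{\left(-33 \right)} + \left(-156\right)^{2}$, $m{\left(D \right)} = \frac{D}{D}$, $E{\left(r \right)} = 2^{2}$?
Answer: $24333$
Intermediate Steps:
$E{\left(r \right)} = 4$
$c{\left(p \right)} = 4$
$m{\left(D \right)} = 1$
$u = 24337$ ($u = 1 + \left(-156\right)^{2} = 1 + 24336 = 24337$)
$u - c{\left(\left(\left(-3 - 4\right) - 7\right)^{2} \right)} = 24337 - 4 = 24333$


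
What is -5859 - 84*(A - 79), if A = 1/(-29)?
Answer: 22617/29 ≈ 779.90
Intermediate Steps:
A = -1/29 ≈ -0.034483
-5859 - 84*(A - 79) = -5859 - 84*(-1/29 - 79) = -5859 - 84*(-2292/29) = -5859 + 192528/29 = 22617/29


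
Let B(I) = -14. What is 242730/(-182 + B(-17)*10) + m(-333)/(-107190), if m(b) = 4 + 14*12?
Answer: -6504571021/8628795 ≈ -753.82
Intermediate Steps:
m(b) = 172 (m(b) = 4 + 168 = 172)
242730/(-182 + B(-17)*10) + m(-333)/(-107190) = 242730/(-182 - 14*10) + 172/(-107190) = 242730/(-182 - 140) + 172*(-1/107190) = 242730/(-322) - 86/53595 = 242730*(-1/322) - 86/53595 = -121365/161 - 86/53595 = -6504571021/8628795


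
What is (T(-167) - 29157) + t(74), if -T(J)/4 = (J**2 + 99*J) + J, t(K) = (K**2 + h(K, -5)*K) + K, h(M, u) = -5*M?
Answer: -95743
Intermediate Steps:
t(K) = K - 4*K**2 (t(K) = (K**2 + (-5*K)*K) + K = (K**2 - 5*K**2) + K = -4*K**2 + K = K - 4*K**2)
T(J) = -400*J - 4*J**2 (T(J) = -4*((J**2 + 99*J) + J) = -4*(J**2 + 100*J) = -400*J - 4*J**2)
(T(-167) - 29157) + t(74) = (-4*(-167)*(100 - 167) - 29157) + 74*(1 - 4*74) = (-4*(-167)*(-67) - 29157) + 74*(1 - 296) = (-44756 - 29157) + 74*(-295) = -73913 - 21830 = -95743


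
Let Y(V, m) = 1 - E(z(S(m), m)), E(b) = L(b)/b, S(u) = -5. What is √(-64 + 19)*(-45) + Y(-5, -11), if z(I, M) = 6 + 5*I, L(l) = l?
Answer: -135*I*√5 ≈ -301.87*I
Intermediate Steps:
E(b) = 1 (E(b) = b/b = 1)
Y(V, m) = 0 (Y(V, m) = 1 - 1*1 = 1 - 1 = 0)
√(-64 + 19)*(-45) + Y(-5, -11) = √(-64 + 19)*(-45) + 0 = √(-45)*(-45) + 0 = (3*I*√5)*(-45) + 0 = -135*I*√5 + 0 = -135*I*√5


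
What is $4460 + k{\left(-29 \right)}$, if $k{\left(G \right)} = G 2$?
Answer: $4402$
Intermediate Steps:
$k{\left(G \right)} = 2 G$
$4460 + k{\left(-29 \right)} = 4460 + 2 \left(-29\right) = 4460 - 58 = 4402$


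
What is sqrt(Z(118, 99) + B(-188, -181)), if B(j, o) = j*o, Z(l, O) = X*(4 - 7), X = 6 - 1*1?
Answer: sqrt(34013) ≈ 184.43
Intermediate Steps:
X = 5 (X = 6 - 1 = 5)
Z(l, O) = -15 (Z(l, O) = 5*(4 - 7) = 5*(-3) = -15)
sqrt(Z(118, 99) + B(-188, -181)) = sqrt(-15 - 188*(-181)) = sqrt(-15 + 34028) = sqrt(34013)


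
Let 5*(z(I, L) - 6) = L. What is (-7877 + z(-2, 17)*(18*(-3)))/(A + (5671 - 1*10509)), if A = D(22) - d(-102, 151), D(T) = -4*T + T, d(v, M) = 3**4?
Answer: 41923/24925 ≈ 1.6820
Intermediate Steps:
d(v, M) = 81
z(I, L) = 6 + L/5
D(T) = -3*T
A = -147 (A = -3*22 - 1*81 = -66 - 81 = -147)
(-7877 + z(-2, 17)*(18*(-3)))/(A + (5671 - 1*10509)) = (-7877 + (6 + (1/5)*17)*(18*(-3)))/(-147 + (5671 - 1*10509)) = (-7877 + (6 + 17/5)*(-54))/(-147 + (5671 - 10509)) = (-7877 + (47/5)*(-54))/(-147 - 4838) = (-7877 - 2538/5)/(-4985) = -41923/5*(-1/4985) = 41923/24925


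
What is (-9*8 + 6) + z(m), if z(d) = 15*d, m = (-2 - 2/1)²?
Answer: 174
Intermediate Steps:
m = 16 (m = (-2 - 2*1)² = (-2 - 2)² = (-4)² = 16)
(-9*8 + 6) + z(m) = (-9*8 + 6) + 15*16 = (-72 + 6) + 240 = -66 + 240 = 174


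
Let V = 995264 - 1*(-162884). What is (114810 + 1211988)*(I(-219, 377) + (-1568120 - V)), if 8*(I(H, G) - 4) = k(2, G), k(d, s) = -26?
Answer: -7234411869531/2 ≈ -3.6172e+12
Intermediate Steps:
I(H, G) = ¾ (I(H, G) = 4 + (⅛)*(-26) = 4 - 13/4 = ¾)
V = 1158148 (V = 995264 + 162884 = 1158148)
(114810 + 1211988)*(I(-219, 377) + (-1568120 - V)) = (114810 + 1211988)*(¾ + (-1568120 - 1*1158148)) = 1326798*(¾ + (-1568120 - 1158148)) = 1326798*(¾ - 2726268) = 1326798*(-10905069/4) = -7234411869531/2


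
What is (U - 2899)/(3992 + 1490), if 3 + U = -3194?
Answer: -3048/2741 ≈ -1.1120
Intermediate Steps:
U = -3197 (U = -3 - 3194 = -3197)
(U - 2899)/(3992 + 1490) = (-3197 - 2899)/(3992 + 1490) = -6096/5482 = -6096*1/5482 = -3048/2741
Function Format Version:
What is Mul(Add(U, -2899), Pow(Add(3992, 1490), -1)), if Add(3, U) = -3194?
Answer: Rational(-3048, 2741) ≈ -1.1120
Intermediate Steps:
U = -3197 (U = Add(-3, -3194) = -3197)
Mul(Add(U, -2899), Pow(Add(3992, 1490), -1)) = Mul(Add(-3197, -2899), Pow(Add(3992, 1490), -1)) = Mul(-6096, Pow(5482, -1)) = Mul(-6096, Rational(1, 5482)) = Rational(-3048, 2741)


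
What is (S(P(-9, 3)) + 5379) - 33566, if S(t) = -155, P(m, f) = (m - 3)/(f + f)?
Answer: -28342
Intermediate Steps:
P(m, f) = (-3 + m)/(2*f) (P(m, f) = (-3 + m)/((2*f)) = (-3 + m)*(1/(2*f)) = (-3 + m)/(2*f))
(S(P(-9, 3)) + 5379) - 33566 = (-155 + 5379) - 33566 = 5224 - 33566 = -28342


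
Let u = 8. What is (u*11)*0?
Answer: 0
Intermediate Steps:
(u*11)*0 = (8*11)*0 = 88*0 = 0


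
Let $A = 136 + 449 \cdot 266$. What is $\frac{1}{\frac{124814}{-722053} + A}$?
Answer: $\frac{722053}{86335752396} \approx 8.3633 \cdot 10^{-6}$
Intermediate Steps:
$A = 119570$ ($A = 136 + 119434 = 119570$)
$\frac{1}{\frac{124814}{-722053} + A} = \frac{1}{\frac{124814}{-722053} + 119570} = \frac{1}{124814 \left(- \frac{1}{722053}\right) + 119570} = \frac{1}{- \frac{124814}{722053} + 119570} = \frac{1}{\frac{86335752396}{722053}} = \frac{722053}{86335752396}$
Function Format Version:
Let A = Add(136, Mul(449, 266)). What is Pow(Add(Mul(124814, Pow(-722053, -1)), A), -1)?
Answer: Rational(722053, 86335752396) ≈ 8.3633e-6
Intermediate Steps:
A = 119570 (A = Add(136, 119434) = 119570)
Pow(Add(Mul(124814, Pow(-722053, -1)), A), -1) = Pow(Add(Mul(124814, Pow(-722053, -1)), 119570), -1) = Pow(Add(Mul(124814, Rational(-1, 722053)), 119570), -1) = Pow(Add(Rational(-124814, 722053), 119570), -1) = Pow(Rational(86335752396, 722053), -1) = Rational(722053, 86335752396)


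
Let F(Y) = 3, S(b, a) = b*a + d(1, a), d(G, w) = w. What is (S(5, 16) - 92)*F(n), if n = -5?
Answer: 12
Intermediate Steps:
S(b, a) = a + a*b (S(b, a) = b*a + a = a*b + a = a + a*b)
(S(5, 16) - 92)*F(n) = (16*(1 + 5) - 92)*3 = (16*6 - 92)*3 = (96 - 92)*3 = 4*3 = 12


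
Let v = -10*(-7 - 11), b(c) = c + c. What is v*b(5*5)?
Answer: 9000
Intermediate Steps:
b(c) = 2*c
v = 180 (v = -10*(-18) = 180)
v*b(5*5) = 180*(2*(5*5)) = 180*(2*25) = 180*50 = 9000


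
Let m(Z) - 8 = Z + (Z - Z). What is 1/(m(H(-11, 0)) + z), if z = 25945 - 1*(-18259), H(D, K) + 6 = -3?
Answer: 1/44203 ≈ 2.2623e-5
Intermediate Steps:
H(D, K) = -9 (H(D, K) = -6 - 3 = -9)
m(Z) = 8 + Z (m(Z) = 8 + (Z + (Z - Z)) = 8 + (Z + 0) = 8 + Z)
z = 44204 (z = 25945 + 18259 = 44204)
1/(m(H(-11, 0)) + z) = 1/((8 - 9) + 44204) = 1/(-1 + 44204) = 1/44203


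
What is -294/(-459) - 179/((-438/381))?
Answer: 3492457/22338 ≈ 156.35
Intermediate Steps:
-294/(-459) - 179/((-438/381)) = -294*(-1/459) - 179/((-438*1/381)) = 98/153 - 179/(-146/127) = 98/153 - 179*(-127/146) = 98/153 + 22733/146 = 3492457/22338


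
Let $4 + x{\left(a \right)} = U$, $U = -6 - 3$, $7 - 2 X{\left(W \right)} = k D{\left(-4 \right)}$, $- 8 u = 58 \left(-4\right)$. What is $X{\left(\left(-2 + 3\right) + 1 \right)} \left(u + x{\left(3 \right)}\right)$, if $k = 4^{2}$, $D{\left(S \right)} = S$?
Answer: $568$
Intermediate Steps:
$k = 16$
$u = 29$ ($u = - \frac{58 \left(-4\right)}{8} = \left(- \frac{1}{8}\right) \left(-232\right) = 29$)
$X{\left(W \right)} = \frac{71}{2}$ ($X{\left(W \right)} = \frac{7}{2} - \frac{16 \left(-4\right)}{2} = \frac{7}{2} - -32 = \frac{7}{2} + 32 = \frac{71}{2}$)
$U = -9$ ($U = -6 - 3 = -9$)
$x{\left(a \right)} = -13$ ($x{\left(a \right)} = -4 - 9 = -13$)
$X{\left(\left(-2 + 3\right) + 1 \right)} \left(u + x{\left(3 \right)}\right) = \frac{71 \left(29 - 13\right)}{2} = \frac{71}{2} \cdot 16 = 568$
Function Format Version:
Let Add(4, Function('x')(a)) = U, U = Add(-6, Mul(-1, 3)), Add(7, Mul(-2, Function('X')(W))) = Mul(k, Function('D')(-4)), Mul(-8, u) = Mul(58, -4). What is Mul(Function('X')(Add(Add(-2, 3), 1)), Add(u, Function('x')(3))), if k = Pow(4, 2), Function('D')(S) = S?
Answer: 568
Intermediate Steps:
k = 16
u = 29 (u = Mul(Rational(-1, 8), Mul(58, -4)) = Mul(Rational(-1, 8), -232) = 29)
Function('X')(W) = Rational(71, 2) (Function('X')(W) = Add(Rational(7, 2), Mul(Rational(-1, 2), Mul(16, -4))) = Add(Rational(7, 2), Mul(Rational(-1, 2), -64)) = Add(Rational(7, 2), 32) = Rational(71, 2))
U = -9 (U = Add(-6, -3) = -9)
Function('x')(a) = -13 (Function('x')(a) = Add(-4, -9) = -13)
Mul(Function('X')(Add(Add(-2, 3), 1)), Add(u, Function('x')(3))) = Mul(Rational(71, 2), Add(29, -13)) = Mul(Rational(71, 2), 16) = 568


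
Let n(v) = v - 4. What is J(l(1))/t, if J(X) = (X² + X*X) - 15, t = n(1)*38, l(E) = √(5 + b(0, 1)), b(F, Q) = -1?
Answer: 7/114 ≈ 0.061404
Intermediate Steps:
n(v) = -4 + v
l(E) = 2 (l(E) = √(5 - 1) = √4 = 2)
t = -114 (t = (-4 + 1)*38 = -3*38 = -114)
J(X) = -15 + 2*X² (J(X) = (X² + X²) - 15 = 2*X² - 15 = -15 + 2*X²)
J(l(1))/t = (-15 + 2*2²)/(-114) = (-15 + 2*4)*(-1/114) = (-15 + 8)*(-1/114) = -7*(-1/114) = 7/114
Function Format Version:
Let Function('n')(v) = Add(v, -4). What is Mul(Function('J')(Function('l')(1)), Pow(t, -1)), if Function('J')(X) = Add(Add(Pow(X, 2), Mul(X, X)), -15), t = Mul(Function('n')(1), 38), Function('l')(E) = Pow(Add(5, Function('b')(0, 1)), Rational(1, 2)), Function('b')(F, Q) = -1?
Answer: Rational(7, 114) ≈ 0.061404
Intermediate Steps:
Function('n')(v) = Add(-4, v)
Function('l')(E) = 2 (Function('l')(E) = Pow(Add(5, -1), Rational(1, 2)) = Pow(4, Rational(1, 2)) = 2)
t = -114 (t = Mul(Add(-4, 1), 38) = Mul(-3, 38) = -114)
Function('J')(X) = Add(-15, Mul(2, Pow(X, 2))) (Function('J')(X) = Add(Add(Pow(X, 2), Pow(X, 2)), -15) = Add(Mul(2, Pow(X, 2)), -15) = Add(-15, Mul(2, Pow(X, 2))))
Mul(Function('J')(Function('l')(1)), Pow(t, -1)) = Mul(Add(-15, Mul(2, Pow(2, 2))), Pow(-114, -1)) = Mul(Add(-15, Mul(2, 4)), Rational(-1, 114)) = Mul(Add(-15, 8), Rational(-1, 114)) = Mul(-7, Rational(-1, 114)) = Rational(7, 114)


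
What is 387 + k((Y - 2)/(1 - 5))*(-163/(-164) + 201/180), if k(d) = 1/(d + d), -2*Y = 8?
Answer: 715313/1845 ≈ 387.70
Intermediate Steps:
Y = -4 (Y = -½*8 = -4)
k(d) = 1/(2*d)
387 + k((Y - 2)/(1 - 5))*(-163/(-164) + 201/180) = 387 + (1/(2*(((-4 - 2)/(1 - 5)))))*(-163/(-164) + 201/180) = 387 + (1/(2*((-6/(-4)))))*(-163*(-1/164) + 201*(1/180)) = 387 + (1/(2*((-6*(-¼)))))*(163/164 + 67/60) = 387 + (1/(2*(3/2)))*(1298/615) = 387 + ((½)*(⅔))*(1298/615) = 387 + (⅓)*(1298/615) = 387 + 1298/1845 = 715313/1845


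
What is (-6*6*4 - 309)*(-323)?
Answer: 146319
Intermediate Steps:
(-6*6*4 - 309)*(-323) = (-36*4 - 309)*(-323) = (-144 - 309)*(-323) = -453*(-323) = 146319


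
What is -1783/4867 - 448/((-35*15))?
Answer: 177763/365025 ≈ 0.48699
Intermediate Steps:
-1783/4867 - 448/((-35*15)) = -1783*1/4867 - 448/(-525) = -1783/4867 - 448*(-1/525) = -1783/4867 + 64/75 = 177763/365025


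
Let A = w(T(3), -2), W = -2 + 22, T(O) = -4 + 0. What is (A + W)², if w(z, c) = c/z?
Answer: 1681/4 ≈ 420.25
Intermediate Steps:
T(O) = -4
W = 20
A = ½ (A = -2/(-4) = -2*(-¼) = ½ ≈ 0.50000)
(A + W)² = (½ + 20)² = (41/2)² = 1681/4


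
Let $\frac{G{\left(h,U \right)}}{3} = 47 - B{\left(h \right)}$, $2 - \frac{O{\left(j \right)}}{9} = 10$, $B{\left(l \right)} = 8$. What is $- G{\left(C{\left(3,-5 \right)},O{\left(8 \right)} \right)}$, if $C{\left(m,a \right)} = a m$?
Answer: $-117$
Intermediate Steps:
$O{\left(j \right)} = -72$ ($O{\left(j \right)} = 18 - 90 = -72$)
$G{\left(h,U \right)} = 117$ ($G{\left(h,U \right)} = 3 \left(47 - 8\right) = 3 \cdot 39 = 117$)
$- G{\left(C{\left(3,-5 \right)},O{\left(8 \right)} \right)} = \left(-1\right) 117 = -117$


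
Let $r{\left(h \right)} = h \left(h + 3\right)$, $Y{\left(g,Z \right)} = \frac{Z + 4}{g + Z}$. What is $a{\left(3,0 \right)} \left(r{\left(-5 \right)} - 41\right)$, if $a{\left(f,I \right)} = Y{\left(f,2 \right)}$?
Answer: $- \frac{186}{5} \approx -37.2$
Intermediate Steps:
$Y{\left(g,Z \right)} = \frac{4 + Z}{Z + g}$
$a{\left(f,I \right)} = \frac{6}{2 + f}$ ($a{\left(f,I \right)} = \frac{4 + 2}{2 + f} = \frac{1}{2 + f} 6 = \frac{6}{2 + f}$)
$r{\left(h \right)} = h \left(3 + h\right)$
$a{\left(3,0 \right)} \left(r{\left(-5 \right)} - 41\right) = \frac{6}{2 + 3} \left(- 5 \left(3 - 5\right) - 41\right) = \frac{6}{5} \left(\left(-5\right) \left(-2\right) - 41\right) = 6 \cdot \frac{1}{5} \left(10 - 41\right) = \frac{6}{5} \left(-31\right) = - \frac{186}{5}$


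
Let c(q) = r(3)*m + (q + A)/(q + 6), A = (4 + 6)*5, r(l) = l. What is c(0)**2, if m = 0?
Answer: 625/9 ≈ 69.444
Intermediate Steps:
A = 50 (A = 10*5 = 50)
c(q) = (50 + q)/(6 + q) (c(q) = 3*0 + (q + 50)/(q + 6) = 0 + (50 + q)/(6 + q) = (50 + q)/(6 + q))
c(0)**2 = ((50 + 0)/(6 + 0))**2 = (50/6)**2 = ((1/6)*50)**2 = (25/3)**2 = 625/9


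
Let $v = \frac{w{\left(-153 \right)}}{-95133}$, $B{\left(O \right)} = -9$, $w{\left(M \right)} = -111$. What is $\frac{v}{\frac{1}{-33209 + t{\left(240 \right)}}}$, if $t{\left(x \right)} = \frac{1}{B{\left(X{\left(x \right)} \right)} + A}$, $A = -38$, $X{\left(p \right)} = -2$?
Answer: $- \frac{57750488}{1490417} \approx -38.748$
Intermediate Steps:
$v = \frac{37}{31711}$ ($v = - \frac{111}{-95133} = \left(-111\right) \left(- \frac{1}{95133}\right) = \frac{37}{31711} \approx 0.0011668$)
$t{\left(x \right)} = - \frac{1}{47}$ ($t{\left(x \right)} = \frac{1}{-9 - 38} = \frac{1}{-47} = - \frac{1}{47}$)
$\frac{v}{\frac{1}{-33209 + t{\left(240 \right)}}} = \frac{37}{31711 \frac{1}{-33209 - \frac{1}{47}}} = \frac{37}{31711 \frac{1}{- \frac{1560824}{47}}} = \frac{37}{31711 \left(- \frac{47}{1560824}\right)} = \frac{37}{31711} \left(- \frac{1560824}{47}\right) = - \frac{57750488}{1490417}$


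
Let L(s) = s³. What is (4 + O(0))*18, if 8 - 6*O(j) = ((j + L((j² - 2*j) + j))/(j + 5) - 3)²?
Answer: 69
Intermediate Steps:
O(j) = 4/3 - (-3 + (j + (j² - j)³)/(5 + j))²/6 (O(j) = 4/3 - ((j + ((j² - 2*j) + j)³)/(j + 5) - 3)²/6 = 4/3 - ((j + (j² - j)³)/(5 + j) - 3)²/6 = 4/3 - (-3 + (j + (j² - j)³)/(5 + j))²/6)
(4 + O(0))*18 = (4 + (4/3 - (15 + 2*0 - 1*0³*(-1 + 0)³)²/(6*(5 + 0)²)))*18 = (4 + (4/3 - ⅙*(15 + 0 - 1*0*(-1)³)²/5²))*18 = (4 + (4/3 - ⅙*1/25*(15 + 0 - 1*0*(-1))²))*18 = (4 + (4/3 - ⅙*1/25*(15 + 0 + 0)²))*18 = (4 + (4/3 - ⅙*1/25*15²))*18 = (4 + (4/3 - ⅙*1/25*225))*18 = (4 + (4/3 - 3/2))*18 = (4 - ⅙)*18 = (23/6)*18 = 69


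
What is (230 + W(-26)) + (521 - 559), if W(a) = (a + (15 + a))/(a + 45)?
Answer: 3611/19 ≈ 190.05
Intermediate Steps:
W(a) = (15 + 2*a)/(45 + a)
(230 + W(-26)) + (521 - 559) = (230 + (15 + 2*(-26))/(45 - 26)) + (521 - 559) = (230 + (15 - 52)/19) - 38 = (230 + (1/19)*(-37)) - 38 = (230 - 37/19) - 38 = 4333/19 - 38 = 3611/19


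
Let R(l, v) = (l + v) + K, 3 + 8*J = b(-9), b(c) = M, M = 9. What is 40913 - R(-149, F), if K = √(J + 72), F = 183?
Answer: 40879 - √291/2 ≈ 40871.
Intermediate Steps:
b(c) = 9
J = ¾ (J = -3/8 + (⅛)*9 = -3/8 + 9/8 = ¾ ≈ 0.75000)
K = √291/2 (K = √(¾ + 72) = √(291/4) = √291/2 ≈ 8.5294)
R(l, v) = l + v + √291/2 (R(l, v) = (l + v) + √291/2 = l + v + √291/2)
40913 - R(-149, F) = 40913 - (-149 + 183 + √291/2) = 40913 - (34 + √291/2) = 40913 + (-34 - √291/2) = 40879 - √291/2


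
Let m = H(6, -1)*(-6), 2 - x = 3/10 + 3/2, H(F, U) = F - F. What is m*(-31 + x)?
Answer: 0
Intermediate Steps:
H(F, U) = 0
x = 1/5 (x = 2 - (3/10 + 3/2) = 2 - 1*9/5 = 2 - 9/5 = 1/5 ≈ 0.20000)
m = 0 (m = 0*(-6) = 0)
m*(-31 + x) = 0*(-31 + 1/5) = 0*(-154/5) = 0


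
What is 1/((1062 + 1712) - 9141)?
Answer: -1/6367 ≈ -0.00015706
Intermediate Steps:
1/((1062 + 1712) - 9141) = 1/(2774 - 9141) = 1/(-6367) = -1/6367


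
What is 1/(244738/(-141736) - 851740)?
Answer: -70868/60361232689 ≈ -1.1741e-6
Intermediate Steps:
1/(244738/(-141736) - 851740) = 1/(244738*(-1/141736) - 851740) = 1/(-122369/70868 - 851740) = 1/(-60361232689/70868) = -70868/60361232689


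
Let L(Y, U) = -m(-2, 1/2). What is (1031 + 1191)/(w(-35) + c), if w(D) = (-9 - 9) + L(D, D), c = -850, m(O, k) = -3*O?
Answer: -1111/437 ≈ -2.5423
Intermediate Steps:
L(Y, U) = -6 (L(Y, U) = -(-3)*(-2) = -1*6 = -6)
w(D) = -24 (w(D) = (-9 - 9) - 6 = -18 - 6 = -24)
(1031 + 1191)/(w(-35) + c) = (1031 + 1191)/(-24 - 850) = 2222/(-874) = 2222*(-1/874) = -1111/437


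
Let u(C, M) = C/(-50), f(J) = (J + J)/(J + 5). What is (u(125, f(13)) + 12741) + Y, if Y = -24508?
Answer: -23539/2 ≈ -11770.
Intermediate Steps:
f(J) = 2*J/(5 + J) (f(J) = (2*J)/(5 + J) = 2*J/(5 + J))
u(C, M) = -C/50 (u(C, M) = C*(-1/50) = -C/50)
(u(125, f(13)) + 12741) + Y = (-1/50*125 + 12741) - 24508 = (-5/2 + 12741) - 24508 = 25477/2 - 24508 = -23539/2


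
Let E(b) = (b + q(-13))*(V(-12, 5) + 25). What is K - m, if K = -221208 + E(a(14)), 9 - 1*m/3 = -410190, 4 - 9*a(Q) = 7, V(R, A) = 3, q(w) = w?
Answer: -4356535/3 ≈ -1.4522e+6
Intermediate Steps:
a(Q) = -⅓ (a(Q) = 4/9 - ⅑*7 = 4/9 - 7/9 = -⅓)
m = 1230597 (m = 27 - 3*(-410190) = 27 + 1230570 = 1230597)
E(b) = -364 + 28*b (E(b) = (b - 13)*(3 + 25) = (-13 + b)*28 = -364 + 28*b)
K = -664744/3 (K = -221208 + (-364 + 28*(-⅓)) = -221208 + (-364 - 28/3) = -221208 - 1120/3 = -664744/3 ≈ -2.2158e+5)
K - m = -664744/3 - 1*1230597 = -664744/3 - 1230597 = -4356535/3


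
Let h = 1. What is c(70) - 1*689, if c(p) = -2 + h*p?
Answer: -621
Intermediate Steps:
c(p) = -2 + p (c(p) = -2 + 1*p = -2 + p)
c(70) - 1*689 = (-2 + 70) - 1*689 = 68 - 689 = -621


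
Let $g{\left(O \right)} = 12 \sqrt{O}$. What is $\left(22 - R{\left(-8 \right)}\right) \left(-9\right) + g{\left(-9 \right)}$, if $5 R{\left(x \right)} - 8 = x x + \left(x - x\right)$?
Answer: $- \frac{342}{5} + 36 i \approx -68.4 + 36.0 i$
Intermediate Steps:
$R{\left(x \right)} = \frac{8}{5} + \frac{x^{2}}{5}$ ($R{\left(x \right)} = \frac{8}{5} + \frac{x x + \left(x - x\right)}{5} = \frac{8}{5} + \frac{x^{2} + 0}{5} = \frac{8}{5} + \frac{x^{2}}{5}$)
$\left(22 - R{\left(-8 \right)}\right) \left(-9\right) + g{\left(-9 \right)} = \left(22 - \left(\frac{8}{5} + \frac{\left(-8\right)^{2}}{5}\right)\right) \left(-9\right) + 12 \sqrt{-9} = \left(22 - \left(\frac{8}{5} + \frac{1}{5} \cdot 64\right)\right) \left(-9\right) + 12 \cdot 3 i = \left(22 - \left(\frac{8}{5} + \frac{64}{5}\right)\right) \left(-9\right) + 36 i = \left(22 - \frac{72}{5}\right) \left(-9\right) + 36 i = \frac{38}{5} \left(-9\right) + 36 i = - \frac{342}{5} + 36 i$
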